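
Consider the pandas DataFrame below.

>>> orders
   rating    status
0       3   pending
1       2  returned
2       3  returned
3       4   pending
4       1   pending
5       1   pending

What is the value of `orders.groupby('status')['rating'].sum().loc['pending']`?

group by status, sum of rating:
status
pending     9
returned    5
Name: rating, dtype: int64
Reading off the value at index 'pending', we get 9.

9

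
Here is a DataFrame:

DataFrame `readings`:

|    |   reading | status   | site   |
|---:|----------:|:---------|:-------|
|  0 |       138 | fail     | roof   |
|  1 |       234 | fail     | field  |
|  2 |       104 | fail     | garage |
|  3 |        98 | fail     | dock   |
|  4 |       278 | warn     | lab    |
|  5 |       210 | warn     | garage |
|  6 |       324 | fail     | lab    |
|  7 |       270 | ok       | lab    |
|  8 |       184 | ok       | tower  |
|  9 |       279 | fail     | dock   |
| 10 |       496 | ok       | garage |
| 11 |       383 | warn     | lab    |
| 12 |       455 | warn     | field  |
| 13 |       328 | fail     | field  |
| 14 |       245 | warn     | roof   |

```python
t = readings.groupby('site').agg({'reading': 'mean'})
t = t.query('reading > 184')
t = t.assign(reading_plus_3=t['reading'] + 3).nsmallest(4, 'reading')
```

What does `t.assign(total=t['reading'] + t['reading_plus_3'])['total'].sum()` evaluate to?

group by site, mean of reading:
        reading
site           
dock     188.50
field    339.00
garage   270.00
lab      313.75
roof     191.50
tower    184.00
filter rows where reading > 184:
        reading
site           
dock     188.50
field    339.00
garage   270.00
lab      313.75
roof     191.50
add column reading_plus_3 = t['reading'] + 3:
        reading  reading_plus_3
site                           
dock     188.50          191.50
field    339.00          342.00
garage   270.00          273.00
lab      313.75          316.75
roof     191.50          194.50
take 4 rows with smallest reading:
        reading  reading_plus_3
site                           
dock     188.50          191.50
roof     191.50          194.50
garage   270.00          273.00
lab      313.75          316.75
add column total = t['reading'] + t['reading_plus_3']:
        reading  reading_plus_3  total
site                                  
dock     188.50          191.50  380.0
roof     191.50          194.50  386.0
garage   270.00          273.00  543.0
lab      313.75          316.75  630.5
sum of column 'total' → 1939.5

1939.5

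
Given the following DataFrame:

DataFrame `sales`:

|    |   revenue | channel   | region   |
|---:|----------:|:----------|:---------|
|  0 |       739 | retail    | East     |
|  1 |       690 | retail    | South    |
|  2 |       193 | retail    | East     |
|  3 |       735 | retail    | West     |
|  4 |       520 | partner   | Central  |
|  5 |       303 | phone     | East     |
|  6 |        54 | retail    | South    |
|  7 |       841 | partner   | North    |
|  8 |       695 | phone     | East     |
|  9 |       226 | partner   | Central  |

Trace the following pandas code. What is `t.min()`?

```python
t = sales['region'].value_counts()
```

value_counts of region:
region
East       4
South      2
Central    2
West       1
North      1
Name: count, dtype: int64
The min of the resulting series is 1.

1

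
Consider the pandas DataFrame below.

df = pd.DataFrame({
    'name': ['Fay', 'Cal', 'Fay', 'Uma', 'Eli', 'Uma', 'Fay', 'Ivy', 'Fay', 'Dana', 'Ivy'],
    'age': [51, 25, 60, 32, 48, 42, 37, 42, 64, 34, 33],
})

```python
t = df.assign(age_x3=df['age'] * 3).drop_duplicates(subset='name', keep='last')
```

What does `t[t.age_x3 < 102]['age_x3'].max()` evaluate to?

add column age_x3 = df['age'] * 3:
    name  age  age_x3
0    Fay   51     153
1    Cal   25      75
2    Fay   60     180
3    Uma   32      96
4    Eli   48     144
5    Uma   42     126
6    Fay   37     111
7    Ivy   42     126
8    Fay   64     192
9   Dana   34     102
10   Ivy   33      99
drop duplicate name (keep=last):
    name  age  age_x3
1    Cal   25      75
4    Eli   48     144
5    Uma   42     126
8    Fay   64     192
9   Dana   34     102
10   Ivy   33      99
filter rows where age_x3 < 102:
   name  age  age_x3
1   Cal   25      75
10  Ivy   33      99
Taking the max of column 'age_x3' gives 99.

99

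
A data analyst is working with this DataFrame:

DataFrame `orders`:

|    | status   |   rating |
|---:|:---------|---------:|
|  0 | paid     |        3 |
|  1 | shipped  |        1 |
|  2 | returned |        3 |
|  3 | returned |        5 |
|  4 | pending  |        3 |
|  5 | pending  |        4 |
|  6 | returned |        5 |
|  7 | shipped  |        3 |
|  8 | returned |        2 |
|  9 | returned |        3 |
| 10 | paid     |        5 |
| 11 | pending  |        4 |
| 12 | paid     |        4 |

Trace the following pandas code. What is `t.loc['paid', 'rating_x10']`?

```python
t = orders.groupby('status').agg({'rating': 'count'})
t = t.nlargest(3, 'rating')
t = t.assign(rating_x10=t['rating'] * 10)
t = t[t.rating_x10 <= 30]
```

30

group by status, count of rating:
          rating
status          
paid           3
pending        3
returned       5
shipped        2
take 3 rows with largest rating:
          rating
status          
returned       5
paid           3
pending        3
add column rating_x10 = t['rating'] * 10:
          rating  rating_x10
status                      
returned       5          50
paid           3          30
pending        3          30
filter rows where rating_x10 <= 30:
         rating  rating_x10
status                     
paid          3          30
pending       3          30
The value at row 'paid', column 'rating_x10' is 30.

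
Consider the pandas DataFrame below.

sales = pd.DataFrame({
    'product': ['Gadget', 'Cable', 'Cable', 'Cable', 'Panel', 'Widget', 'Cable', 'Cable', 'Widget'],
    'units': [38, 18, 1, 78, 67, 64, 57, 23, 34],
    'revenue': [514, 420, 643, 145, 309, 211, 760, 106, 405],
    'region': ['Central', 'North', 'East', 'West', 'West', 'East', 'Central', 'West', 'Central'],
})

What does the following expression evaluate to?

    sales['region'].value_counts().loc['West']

value_counts of region:
region
Central    3
West       3
East       2
North      1
Name: count, dtype: int64
Then the value at index 'West': 3

3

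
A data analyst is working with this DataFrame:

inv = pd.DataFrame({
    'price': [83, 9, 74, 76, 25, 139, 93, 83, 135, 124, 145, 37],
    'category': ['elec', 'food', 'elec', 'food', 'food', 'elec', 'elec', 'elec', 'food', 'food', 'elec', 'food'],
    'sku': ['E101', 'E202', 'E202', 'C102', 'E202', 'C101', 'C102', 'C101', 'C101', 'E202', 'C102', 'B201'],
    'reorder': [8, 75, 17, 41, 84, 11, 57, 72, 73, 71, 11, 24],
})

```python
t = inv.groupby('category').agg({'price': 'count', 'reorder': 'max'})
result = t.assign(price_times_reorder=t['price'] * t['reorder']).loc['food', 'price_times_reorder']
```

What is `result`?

504

group by category: count(price), max(reorder):
          price  reorder
category                
elec          6       72
food          6       84
add column price_times_reorder = t['price'] * t['reorder']:
          price  reorder  price_times_reorder
category                                     
elec          6       72                  432
food          6       84                  504
The value at row 'food', column 'price_times_reorder' is 504.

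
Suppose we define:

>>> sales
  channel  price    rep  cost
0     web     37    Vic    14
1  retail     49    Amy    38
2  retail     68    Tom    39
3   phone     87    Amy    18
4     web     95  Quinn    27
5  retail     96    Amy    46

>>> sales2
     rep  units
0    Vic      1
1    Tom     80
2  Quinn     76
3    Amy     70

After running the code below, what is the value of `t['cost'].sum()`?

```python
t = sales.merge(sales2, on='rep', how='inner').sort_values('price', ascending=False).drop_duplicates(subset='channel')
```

91

merge on 'rep' (how='inner') → 6 rows:
  channel  price    rep  cost  units
0     web     37    Vic    14      1
1  retail     49    Amy    38     70
2  retail     68    Tom    39     80
3   phone     87    Amy    18     70
4     web     95  Quinn    27     76
5  retail     96    Amy    46     70
sort by price descending:
  channel  price    rep  cost  units
5  retail     96    Amy    46     70
4     web     95  Quinn    27     76
3   phone     87    Amy    18     70
2  retail     68    Tom    39     80
1  retail     49    Amy    38     70
0     web     37    Vic    14      1
drop duplicate channel (keep=first):
  channel  price    rep  cost  units
5  retail     96    Amy    46     70
4     web     95  Quinn    27     76
3   phone     87    Amy    18     70
Reading off the sum of column 'cost', we get 91.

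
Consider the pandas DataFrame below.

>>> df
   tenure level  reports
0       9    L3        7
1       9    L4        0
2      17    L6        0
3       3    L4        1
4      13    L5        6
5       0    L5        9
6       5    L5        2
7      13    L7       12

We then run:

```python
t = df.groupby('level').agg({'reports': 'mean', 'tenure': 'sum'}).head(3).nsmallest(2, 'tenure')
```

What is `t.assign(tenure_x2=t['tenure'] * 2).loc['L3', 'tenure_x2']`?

18

group by level: mean(reports), sum(tenure):
         reports  tenure
level                   
L3      7.000000       9
L4      0.500000      12
L5      5.666667      18
L6      0.000000      17
L7     12.000000      13
take first 3 rows:
        reports  tenure
level                  
L3     7.000000       9
L4     0.500000      12
L5     5.666667      18
take 2 rows with smallest tenure:
       reports  tenure
level                 
L3         7.0       9
L4         0.5      12
add column tenure_x2 = t['tenure'] * 2:
       reports  tenure  tenure_x2
level                            
L3         7.0       9         18
L4         0.5      12         24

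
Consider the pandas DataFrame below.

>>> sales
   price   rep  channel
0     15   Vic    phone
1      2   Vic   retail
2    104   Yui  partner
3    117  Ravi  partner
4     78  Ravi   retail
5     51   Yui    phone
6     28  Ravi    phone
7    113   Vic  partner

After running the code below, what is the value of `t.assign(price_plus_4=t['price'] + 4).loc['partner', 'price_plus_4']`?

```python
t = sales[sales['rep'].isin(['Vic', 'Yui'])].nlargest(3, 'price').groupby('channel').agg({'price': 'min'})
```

filter rows where rep in ['Vic', 'Yui']:
   price  rep  channel
0     15  Vic    phone
1      2  Vic   retail
2    104  Yui  partner
5     51  Yui    phone
7    113  Vic  partner
take 3 rows with largest price:
   price  rep  channel
7    113  Vic  partner
2    104  Yui  partner
5     51  Yui    phone
group by channel, min of price:
         price
channel       
partner    104
phone       51
add column price_plus_4 = t['price'] + 4:
         price  price_plus_4
channel                     
partner    104           108
phone       51            55
Taking the value at row 'partner', column 'price_plus_4' gives 108.

108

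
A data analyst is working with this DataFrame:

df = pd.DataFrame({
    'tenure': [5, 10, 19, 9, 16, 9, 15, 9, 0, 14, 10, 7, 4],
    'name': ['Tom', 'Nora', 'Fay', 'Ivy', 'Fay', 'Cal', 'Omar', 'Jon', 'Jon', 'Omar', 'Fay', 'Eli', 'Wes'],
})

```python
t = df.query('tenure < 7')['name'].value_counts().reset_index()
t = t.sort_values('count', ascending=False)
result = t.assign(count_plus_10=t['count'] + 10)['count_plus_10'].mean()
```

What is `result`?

11.0

filter rows where tenure < 7:
    tenure name
0        5  Tom
8        0  Jon
12       4  Wes
value_counts of name:
name
Tom    1
Jon    1
Wes    1
Name: count, dtype: int64
reset_index():
  name  count
0  Tom      1
1  Jon      1
2  Wes      1
sort by count descending:
  name  count
0  Tom      1
1  Jon      1
2  Wes      1
add column count_plus_10 = t['count'] + 10:
  name  count  count_plus_10
0  Tom      1             11
1  Jon      1             11
2  Wes      1             11
Finally, mean of column 'count_plus_10' = 11.0.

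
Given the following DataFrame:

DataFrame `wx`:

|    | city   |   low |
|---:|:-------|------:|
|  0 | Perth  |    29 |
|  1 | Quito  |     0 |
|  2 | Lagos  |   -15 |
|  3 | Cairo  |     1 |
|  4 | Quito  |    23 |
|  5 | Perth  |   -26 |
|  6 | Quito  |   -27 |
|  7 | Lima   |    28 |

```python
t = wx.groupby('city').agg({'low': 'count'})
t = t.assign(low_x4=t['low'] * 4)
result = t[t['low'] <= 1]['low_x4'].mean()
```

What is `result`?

group by city, count of low:
       low
city      
Cairo    1
Lagos    1
Lima     1
Perth    2
Quito    3
add column low_x4 = t['low'] * 4:
       low  low_x4
city              
Cairo    1       4
Lagos    1       4
Lima     1       4
Perth    2       8
Quito    3      12
filter rows where low <= 1:
       low  low_x4
city              
Cairo    1       4
Lagos    1       4
Lima     1       4
The mean of column 'low_x4' is 4.0.

4.0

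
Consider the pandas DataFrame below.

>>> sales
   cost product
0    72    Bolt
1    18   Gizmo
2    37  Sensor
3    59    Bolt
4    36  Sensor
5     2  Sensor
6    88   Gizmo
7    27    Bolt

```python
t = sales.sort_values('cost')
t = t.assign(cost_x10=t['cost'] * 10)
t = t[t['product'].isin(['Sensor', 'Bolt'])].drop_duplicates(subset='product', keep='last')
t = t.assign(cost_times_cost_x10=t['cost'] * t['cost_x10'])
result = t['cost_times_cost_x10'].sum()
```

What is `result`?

65530

sort by cost:
   cost product
5     2  Sensor
1    18   Gizmo
7    27    Bolt
4    36  Sensor
2    37  Sensor
3    59    Bolt
0    72    Bolt
6    88   Gizmo
add column cost_x10 = t['cost'] * 10:
   cost product  cost_x10
5     2  Sensor        20
1    18   Gizmo       180
7    27    Bolt       270
4    36  Sensor       360
2    37  Sensor       370
3    59    Bolt       590
0    72    Bolt       720
6    88   Gizmo       880
filter rows where product in ['Sensor', 'Bolt']:
   cost product  cost_x10
5     2  Sensor        20
7    27    Bolt       270
4    36  Sensor       360
2    37  Sensor       370
3    59    Bolt       590
0    72    Bolt       720
drop duplicate product (keep=last):
   cost product  cost_x10
2    37  Sensor       370
0    72    Bolt       720
add column cost_times_cost_x10 = t['cost'] * t['cost_x10']:
   cost product  cost_x10  cost_times_cost_x10
2    37  Sensor       370                13690
0    72    Bolt       720                51840
The sum of column 'cost_times_cost_x10' is 65530.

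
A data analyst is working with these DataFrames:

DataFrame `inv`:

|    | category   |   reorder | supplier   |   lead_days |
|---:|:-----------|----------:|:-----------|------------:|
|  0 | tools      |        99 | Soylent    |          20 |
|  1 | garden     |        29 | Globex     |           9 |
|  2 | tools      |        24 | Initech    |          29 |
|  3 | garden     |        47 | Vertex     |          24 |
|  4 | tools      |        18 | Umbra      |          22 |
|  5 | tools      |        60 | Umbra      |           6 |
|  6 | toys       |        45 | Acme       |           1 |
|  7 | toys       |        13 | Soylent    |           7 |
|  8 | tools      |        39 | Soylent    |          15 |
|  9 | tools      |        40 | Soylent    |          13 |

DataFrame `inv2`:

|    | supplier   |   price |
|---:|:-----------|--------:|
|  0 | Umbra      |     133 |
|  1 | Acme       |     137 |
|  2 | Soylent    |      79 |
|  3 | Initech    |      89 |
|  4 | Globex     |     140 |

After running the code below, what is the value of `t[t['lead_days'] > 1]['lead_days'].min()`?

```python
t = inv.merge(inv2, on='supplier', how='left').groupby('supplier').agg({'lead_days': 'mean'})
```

9.0

merge on 'supplier' (how='left') → 10 rows:
  category  reorder supplier  lead_days  price
0    tools       99  Soylent         20   79.0
1   garden       29   Globex          9  140.0
2    tools       24  Initech         29   89.0
3   garden       47   Vertex         24    NaN
4    tools       18    Umbra         22  133.0
5    tools       60    Umbra          6  133.0
6     toys       45     Acme          1  137.0
7     toys       13  Soylent          7   79.0
8    tools       39  Soylent         15   79.0
9    tools       40  Soylent         13   79.0
group by supplier, mean of lead_days:
          lead_days
supplier           
Acme           1.00
Globex         9.00
Initech       29.00
Soylent       13.75
Umbra         14.00
Vertex        24.00
filter rows where lead_days > 1:
          lead_days
supplier           
Globex         9.00
Initech       29.00
Soylent       13.75
Umbra         14.00
Vertex        24.00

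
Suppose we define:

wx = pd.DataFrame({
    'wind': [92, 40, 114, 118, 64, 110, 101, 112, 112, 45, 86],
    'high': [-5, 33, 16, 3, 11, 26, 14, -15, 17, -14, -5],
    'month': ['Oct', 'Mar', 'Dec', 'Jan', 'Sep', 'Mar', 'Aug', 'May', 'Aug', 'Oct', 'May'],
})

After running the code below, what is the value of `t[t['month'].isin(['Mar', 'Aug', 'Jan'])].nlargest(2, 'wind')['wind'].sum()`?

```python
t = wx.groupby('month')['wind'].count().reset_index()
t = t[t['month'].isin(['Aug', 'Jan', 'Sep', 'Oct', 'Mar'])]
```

4

group by month, count of wind:
month
Aug    2
Dec    1
Jan    1
Mar    2
May    2
Oct    2
Sep    1
Name: wind, dtype: int64
reset_index():
  month  wind
0   Aug     2
1   Dec     1
2   Jan     1
3   Mar     2
4   May     2
5   Oct     2
6   Sep     1
filter rows where month in ['Aug', 'Jan', 'Sep', 'Oct', 'Mar']:
  month  wind
0   Aug     2
2   Jan     1
3   Mar     2
5   Oct     2
6   Sep     1
filter rows where month in ['Mar', 'Aug', 'Jan']:
  month  wind
0   Aug     2
2   Jan     1
3   Mar     2
take 2 rows with largest wind:
  month  wind
0   Aug     2
3   Mar     2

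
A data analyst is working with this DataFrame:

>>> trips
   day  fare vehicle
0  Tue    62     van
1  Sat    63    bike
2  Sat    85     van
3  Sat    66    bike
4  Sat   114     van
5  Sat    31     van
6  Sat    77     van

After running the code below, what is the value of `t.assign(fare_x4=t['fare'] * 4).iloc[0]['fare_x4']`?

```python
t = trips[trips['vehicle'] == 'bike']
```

252

filter rows where vehicle == 'bike':
   day  fare vehicle
1  Sat    63    bike
3  Sat    66    bike
add column fare_x4 = t['fare'] * 4:
   day  fare vehicle  fare_x4
1  Sat    63    bike      252
3  Sat    66    bike      264
Finally, value at position 0, column 'fare_x4' = 252.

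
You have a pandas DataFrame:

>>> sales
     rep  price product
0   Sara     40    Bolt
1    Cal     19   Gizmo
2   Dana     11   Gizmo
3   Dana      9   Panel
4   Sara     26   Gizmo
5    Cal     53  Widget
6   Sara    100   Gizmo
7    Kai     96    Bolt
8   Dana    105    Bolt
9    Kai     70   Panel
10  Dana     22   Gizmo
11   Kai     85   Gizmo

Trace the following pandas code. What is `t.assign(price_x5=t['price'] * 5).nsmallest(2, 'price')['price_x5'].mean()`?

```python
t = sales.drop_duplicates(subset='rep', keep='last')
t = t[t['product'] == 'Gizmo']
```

drop duplicate rep (keep=last):
     rep  price product
5    Cal     53  Widget
6   Sara    100   Gizmo
10  Dana     22   Gizmo
11   Kai     85   Gizmo
filter rows where product == 'Gizmo':
     rep  price product
6   Sara    100   Gizmo
10  Dana     22   Gizmo
11   Kai     85   Gizmo
add column price_x5 = t['price'] * 5:
     rep  price product  price_x5
6   Sara    100   Gizmo       500
10  Dana     22   Gizmo       110
11   Kai     85   Gizmo       425
take 2 rows with smallest price:
     rep  price product  price_x5
10  Dana     22   Gizmo       110
11   Kai     85   Gizmo       425
Taking the mean of column 'price_x5' gives 267.5.

267.5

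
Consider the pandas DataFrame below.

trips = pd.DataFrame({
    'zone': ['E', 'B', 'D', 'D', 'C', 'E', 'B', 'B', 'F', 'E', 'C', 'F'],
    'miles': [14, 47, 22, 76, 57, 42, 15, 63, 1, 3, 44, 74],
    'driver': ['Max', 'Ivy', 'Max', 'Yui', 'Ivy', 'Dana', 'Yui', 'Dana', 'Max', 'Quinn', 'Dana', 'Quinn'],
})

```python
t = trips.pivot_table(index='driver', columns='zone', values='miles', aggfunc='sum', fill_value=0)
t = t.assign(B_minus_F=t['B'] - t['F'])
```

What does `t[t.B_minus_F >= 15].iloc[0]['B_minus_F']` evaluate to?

pivot: rows=driver, cols=zone, sum(miles):
zone     B   C   D   E   F
driver                    
Dana    63  44   0  42   0
Ivy     47  57   0   0   0
Max      0   0  22  14   1
Quinn    0   0   0   3  74
Yui     15   0  76   0   0
add column B_minus_F = t['B'] - t['F']:
zone     B   C   D   E   F  B_minus_F
driver                               
Dana    63  44   0  42   0         63
Ivy     47  57   0   0   0         47
Max      0   0  22  14   1         -1
Quinn    0   0   0   3  74        -74
Yui     15   0  76   0   0         15
filter rows where B_minus_F >= 15:
zone     B   C   D   E  F  B_minus_F
driver                              
Dana    63  44   0  42  0         63
Ivy     47  57   0   0  0         47
Yui     15   0  76   0  0         15
The value at position 0, column 'B_minus_F' is 63.

63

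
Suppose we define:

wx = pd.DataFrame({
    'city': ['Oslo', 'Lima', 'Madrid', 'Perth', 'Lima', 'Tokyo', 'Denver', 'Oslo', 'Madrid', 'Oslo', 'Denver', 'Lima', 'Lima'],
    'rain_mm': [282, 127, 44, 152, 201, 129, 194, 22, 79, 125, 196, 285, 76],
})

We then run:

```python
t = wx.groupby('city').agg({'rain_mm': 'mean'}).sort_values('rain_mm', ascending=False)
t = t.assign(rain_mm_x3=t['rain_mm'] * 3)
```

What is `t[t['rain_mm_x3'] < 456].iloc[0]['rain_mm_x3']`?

429.0

group by city, mean of rain_mm:
        rain_mm
city           
Denver   195.00
Lima     172.25
Madrid    61.50
Oslo     143.00
Perth    152.00
Tokyo    129.00
sort by rain_mm descending:
        rain_mm
city           
Denver   195.00
Lima     172.25
Perth    152.00
Oslo     143.00
Tokyo    129.00
Madrid    61.50
add column rain_mm_x3 = t['rain_mm'] * 3:
        rain_mm  rain_mm_x3
city                       
Denver   195.00      585.00
Lima     172.25      516.75
Perth    152.00      456.00
Oslo     143.00      429.00
Tokyo    129.00      387.00
Madrid    61.50      184.50
filter rows where rain_mm_x3 < 456:
        rain_mm  rain_mm_x3
city                       
Oslo      143.0       429.0
Tokyo     129.0       387.0
Madrid     61.5       184.5
Taking the value at position 0, column 'rain_mm_x3' gives 429.0.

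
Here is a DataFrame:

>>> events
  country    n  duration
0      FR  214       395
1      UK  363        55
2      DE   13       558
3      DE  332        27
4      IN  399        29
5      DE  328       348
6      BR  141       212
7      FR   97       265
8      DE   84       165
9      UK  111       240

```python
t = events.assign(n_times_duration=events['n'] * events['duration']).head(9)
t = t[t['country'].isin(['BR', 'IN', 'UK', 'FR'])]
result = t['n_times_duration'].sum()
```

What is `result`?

171663

add column n_times_duration = events['n'] * events['duration']:
  country    n  duration  n_times_duration
0      FR  214       395             84530
1      UK  363        55             19965
2      DE   13       558              7254
3      DE  332        27              8964
4      IN  399        29             11571
5      DE  328       348            114144
6      BR  141       212             29892
7      FR   97       265             25705
8      DE   84       165             13860
9      UK  111       240             26640
take first 9 rows:
  country    n  duration  n_times_duration
0      FR  214       395             84530
1      UK  363        55             19965
2      DE   13       558              7254
3      DE  332        27              8964
4      IN  399        29             11571
5      DE  328       348            114144
6      BR  141       212             29892
7      FR   97       265             25705
8      DE   84       165             13860
filter rows where country in ['BR', 'IN', 'UK', 'FR']:
  country    n  duration  n_times_duration
0      FR  214       395             84530
1      UK  363        55             19965
4      IN  399        29             11571
6      BR  141       212             29892
7      FR   97       265             25705
Reading off the sum of column 'n_times_duration', we get 171663.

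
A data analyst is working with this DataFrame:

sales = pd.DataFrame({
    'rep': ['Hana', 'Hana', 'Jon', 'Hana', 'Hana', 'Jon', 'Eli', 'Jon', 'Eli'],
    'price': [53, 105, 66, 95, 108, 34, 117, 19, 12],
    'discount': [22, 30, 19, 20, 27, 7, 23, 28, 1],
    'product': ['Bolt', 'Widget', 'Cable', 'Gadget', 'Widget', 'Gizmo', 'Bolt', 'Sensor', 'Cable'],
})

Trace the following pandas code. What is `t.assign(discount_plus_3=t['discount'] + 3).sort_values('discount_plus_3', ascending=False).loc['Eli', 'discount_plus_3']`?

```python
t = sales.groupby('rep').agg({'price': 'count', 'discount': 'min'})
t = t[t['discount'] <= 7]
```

group by rep: count(price), min(discount):
      price  discount
rep                  
Eli       2         1
Hana      4        20
Jon       3         7
filter rows where discount <= 7:
     price  discount
rep                 
Eli      2         1
Jon      3         7
add column discount_plus_3 = t['discount'] + 3:
     price  discount  discount_plus_3
rep                                  
Eli      2         1                4
Jon      3         7               10
sort by discount_plus_3 descending:
     price  discount  discount_plus_3
rep                                  
Jon      3         7               10
Eli      2         1                4
Taking the value at row 'Eli', column 'discount_plus_3' gives 4.

4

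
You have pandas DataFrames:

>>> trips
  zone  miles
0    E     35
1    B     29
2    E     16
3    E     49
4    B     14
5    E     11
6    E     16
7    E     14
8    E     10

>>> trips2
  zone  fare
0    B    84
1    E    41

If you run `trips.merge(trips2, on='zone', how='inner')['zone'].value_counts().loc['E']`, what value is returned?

merge on 'zone' (how='inner') → 9 rows:
  zone  miles  fare
0    E     35    41
1    B     29    84
2    E     16    41
3    E     49    41
4    B     14    84
5    E     11    41
6    E     16    41
7    E     14    41
8    E     10    41
value_counts of zone:
zone
E    7
B    2
Name: count, dtype: int64
Hence 7.

7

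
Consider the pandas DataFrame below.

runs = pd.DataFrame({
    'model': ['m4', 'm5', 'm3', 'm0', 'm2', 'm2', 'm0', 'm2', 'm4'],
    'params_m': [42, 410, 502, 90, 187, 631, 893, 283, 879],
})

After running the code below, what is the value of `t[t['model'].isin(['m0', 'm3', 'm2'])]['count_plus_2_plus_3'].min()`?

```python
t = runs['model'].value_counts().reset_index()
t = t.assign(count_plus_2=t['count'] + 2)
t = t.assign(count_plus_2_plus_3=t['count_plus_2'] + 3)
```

6

value_counts of model:
model
m2    3
m4    2
m0    2
m5    1
m3    1
Name: count, dtype: int64
reset_index():
  model  count
0    m2      3
1    m4      2
2    m0      2
3    m5      1
4    m3      1
add column count_plus_2 = t['count'] + 2:
  model  count  count_plus_2
0    m2      3             5
1    m4      2             4
2    m0      2             4
3    m5      1             3
4    m3      1             3
add column count_plus_2_plus_3 = t['count_plus_2'] + 3:
  model  count  count_plus_2  count_plus_2_plus_3
0    m2      3             5                    8
1    m4      2             4                    7
2    m0      2             4                    7
3    m5      1             3                    6
4    m3      1             3                    6
filter rows where model in ['m0', 'm3', 'm2']:
  model  count  count_plus_2  count_plus_2_plus_3
0    m2      3             5                    8
2    m0      2             4                    7
4    m3      1             3                    6
min of column 'count_plus_2_plus_3' → 6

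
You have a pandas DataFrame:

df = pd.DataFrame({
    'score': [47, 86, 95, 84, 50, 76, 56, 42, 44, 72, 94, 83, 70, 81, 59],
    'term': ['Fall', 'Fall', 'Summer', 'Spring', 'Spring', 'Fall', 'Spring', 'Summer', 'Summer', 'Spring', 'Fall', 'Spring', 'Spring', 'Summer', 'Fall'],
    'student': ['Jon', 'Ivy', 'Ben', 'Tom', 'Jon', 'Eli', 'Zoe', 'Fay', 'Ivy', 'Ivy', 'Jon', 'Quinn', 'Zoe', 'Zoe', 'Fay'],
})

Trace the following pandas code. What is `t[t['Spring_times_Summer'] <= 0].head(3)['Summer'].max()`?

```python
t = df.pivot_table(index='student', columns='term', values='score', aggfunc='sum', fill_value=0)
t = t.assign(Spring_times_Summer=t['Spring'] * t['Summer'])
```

pivot: rows=student, cols=term, sum(score):
term     Fall  Spring  Summer
student                      
Ben         0       0      95
Eli        76       0       0
Fay        59       0      42
Ivy        86      72      44
Jon       141      50       0
Quinn       0      83       0
Tom         0      84       0
Zoe         0     126      81
add column Spring_times_Summer = t['Spring'] * t['Summer']:
term     Fall  Spring  Summer  Spring_times_Summer
student                                           
Ben         0       0      95                    0
Eli        76       0       0                    0
Fay        59       0      42                    0
Ivy        86      72      44                 3168
Jon       141      50       0                    0
Quinn       0      83       0                    0
Tom         0      84       0                    0
Zoe         0     126      81                10206
filter rows where Spring_times_Summer <= 0:
term     Fall  Spring  Summer  Spring_times_Summer
student                                           
Ben         0       0      95                    0
Eli        76       0       0                    0
Fay        59       0      42                    0
Jon       141      50       0                    0
Quinn       0      83       0                    0
Tom         0      84       0                    0
take first 3 rows:
term     Fall  Spring  Summer  Spring_times_Summer
student                                           
Ben         0       0      95                    0
Eli        76       0       0                    0
Fay        59       0      42                    0
So max() = 95.

95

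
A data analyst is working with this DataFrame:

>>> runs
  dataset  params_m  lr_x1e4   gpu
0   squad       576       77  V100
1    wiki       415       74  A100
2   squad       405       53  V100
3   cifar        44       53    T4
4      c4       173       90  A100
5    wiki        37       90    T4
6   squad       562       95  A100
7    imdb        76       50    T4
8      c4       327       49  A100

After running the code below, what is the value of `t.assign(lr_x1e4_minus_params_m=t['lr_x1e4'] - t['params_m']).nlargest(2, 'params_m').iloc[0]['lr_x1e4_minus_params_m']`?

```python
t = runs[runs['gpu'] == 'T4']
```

-26

filter rows where gpu == 'T4':
  dataset  params_m  lr_x1e4 gpu
3   cifar        44       53  T4
5    wiki        37       90  T4
7    imdb        76       50  T4
add column lr_x1e4_minus_params_m = t['lr_x1e4'] - t['params_m']:
  dataset  params_m  lr_x1e4 gpu  lr_x1e4_minus_params_m
3   cifar        44       53  T4                       9
5    wiki        37       90  T4                      53
7    imdb        76       50  T4                     -26
take 2 rows with largest params_m:
  dataset  params_m  lr_x1e4 gpu  lr_x1e4_minus_params_m
7    imdb        76       50  T4                     -26
3   cifar        44       53  T4                       9
Finally, value at position 0, column 'lr_x1e4_minus_params_m' = -26.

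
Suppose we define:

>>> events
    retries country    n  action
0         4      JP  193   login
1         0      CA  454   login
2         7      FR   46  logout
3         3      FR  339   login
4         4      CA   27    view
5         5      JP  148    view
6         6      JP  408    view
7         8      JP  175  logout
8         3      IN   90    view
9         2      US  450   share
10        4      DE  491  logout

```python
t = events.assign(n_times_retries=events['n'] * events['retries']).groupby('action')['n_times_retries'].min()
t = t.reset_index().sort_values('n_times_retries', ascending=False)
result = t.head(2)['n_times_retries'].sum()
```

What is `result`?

1222

add column n_times_retries = events['n'] * events['retries']:
    retries country    n  action  n_times_retries
0         4      JP  193   login              772
1         0      CA  454   login                0
2         7      FR   46  logout              322
3         3      FR  339   login             1017
4         4      CA   27    view              108
5         5      JP  148    view              740
6         6      JP  408    view             2448
7         8      JP  175  logout             1400
8         3      IN   90    view              270
9         2      US  450   share              900
10        4      DE  491  logout             1964
group by action, min of n_times_retries:
action
login       0
logout    322
share     900
view      108
Name: n_times_retries, dtype: int64
reset_index():
   action  n_times_retries
0   login                0
1  logout              322
2   share              900
3    view              108
sort by n_times_retries descending:
   action  n_times_retries
2   share              900
1  logout              322
3    view              108
0   login                0
take first 2 rows:
   action  n_times_retries
2   share              900
1  logout              322
So sum() = 1222.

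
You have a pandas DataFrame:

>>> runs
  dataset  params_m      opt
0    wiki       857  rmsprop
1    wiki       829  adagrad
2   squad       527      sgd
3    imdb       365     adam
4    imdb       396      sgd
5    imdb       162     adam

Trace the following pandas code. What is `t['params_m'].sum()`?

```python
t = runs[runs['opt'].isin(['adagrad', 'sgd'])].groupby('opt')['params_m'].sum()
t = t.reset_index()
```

filter rows where opt in ['adagrad', 'sgd']:
  dataset  params_m      opt
1    wiki       829  adagrad
2   squad       527      sgd
4    imdb       396      sgd
group by opt, sum of params_m:
opt
adagrad    829
sgd        923
Name: params_m, dtype: int64
reset_index():
       opt  params_m
0  adagrad       829
1      sgd       923

1752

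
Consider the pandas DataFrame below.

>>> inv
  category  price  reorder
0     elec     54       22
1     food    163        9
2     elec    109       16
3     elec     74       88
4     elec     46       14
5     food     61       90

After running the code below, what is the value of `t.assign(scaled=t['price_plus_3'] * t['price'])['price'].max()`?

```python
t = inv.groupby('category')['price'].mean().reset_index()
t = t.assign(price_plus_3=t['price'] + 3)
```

group by category, mean of price:
category
elec     70.75
food    112.00
Name: price, dtype: float64
reset_index():
  category   price
0     elec   70.75
1     food  112.00
add column price_plus_3 = t['price'] + 3:
  category   price  price_plus_3
0     elec   70.75         73.75
1     food  112.00        115.00
add column scaled = t['price_plus_3'] * t['price']:
  category   price  price_plus_3      scaled
0     elec   70.75         73.75   5217.8125
1     food  112.00        115.00  12880.0000
The max of column 'price' is 112.0.

112.0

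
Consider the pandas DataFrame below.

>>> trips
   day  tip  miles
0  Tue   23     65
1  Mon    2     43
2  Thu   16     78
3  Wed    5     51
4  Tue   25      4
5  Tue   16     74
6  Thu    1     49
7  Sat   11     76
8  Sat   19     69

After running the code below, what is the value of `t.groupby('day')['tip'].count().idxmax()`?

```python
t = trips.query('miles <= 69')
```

filter rows where miles <= 69:
   day  tip  miles
0  Tue   23     65
1  Mon    2     43
3  Wed    5     51
4  Tue   25      4
6  Thu    1     49
8  Sat   19     69
group by day, count of tip:
day
Mon    1
Sat    1
Thu    1
Tue    2
Wed    1
Name: tip, dtype: int64

Tue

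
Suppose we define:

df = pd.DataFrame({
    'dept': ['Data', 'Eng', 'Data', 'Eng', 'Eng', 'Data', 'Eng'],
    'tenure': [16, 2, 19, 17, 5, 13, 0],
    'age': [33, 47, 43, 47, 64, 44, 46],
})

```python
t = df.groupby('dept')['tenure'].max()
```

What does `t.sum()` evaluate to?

36

group by dept, max of tenure:
dept
Data    19
Eng     17
Name: tenure, dtype: int64
Taking the sum of the resulting series gives 36.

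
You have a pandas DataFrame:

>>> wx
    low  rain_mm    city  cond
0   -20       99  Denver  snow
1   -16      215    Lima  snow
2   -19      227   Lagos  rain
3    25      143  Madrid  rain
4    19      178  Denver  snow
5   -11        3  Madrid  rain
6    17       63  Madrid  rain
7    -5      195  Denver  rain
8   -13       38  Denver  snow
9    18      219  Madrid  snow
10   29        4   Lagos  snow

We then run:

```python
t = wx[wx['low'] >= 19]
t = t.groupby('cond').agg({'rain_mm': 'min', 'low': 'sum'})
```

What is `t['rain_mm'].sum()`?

147

filter rows where low >= 19:
    low  rain_mm    city  cond
3    25      143  Madrid  rain
4    19      178  Denver  snow
10   29        4   Lagos  snow
group by cond: min(rain_mm), sum(low):
      rain_mm  low
cond              
rain      143   25
snow        4   48
Reading off the sum of column 'rain_mm', we get 147.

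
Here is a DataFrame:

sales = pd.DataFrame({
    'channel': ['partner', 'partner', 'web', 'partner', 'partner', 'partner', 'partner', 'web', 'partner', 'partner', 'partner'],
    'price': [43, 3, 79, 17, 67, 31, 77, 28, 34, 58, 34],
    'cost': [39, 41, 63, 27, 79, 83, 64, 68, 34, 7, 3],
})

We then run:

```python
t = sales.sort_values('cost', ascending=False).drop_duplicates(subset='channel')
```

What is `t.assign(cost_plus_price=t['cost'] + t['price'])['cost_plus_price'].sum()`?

210

sort by cost descending:
    channel  price  cost
5   partner     31    83
4   partner     67    79
7       web     28    68
6   partner     77    64
2       web     79    63
1   partner      3    41
0   partner     43    39
8   partner     34    34
3   partner     17    27
9   partner     58     7
10  partner     34     3
drop duplicate channel (keep=first):
   channel  price  cost
5  partner     31    83
7      web     28    68
add column cost_plus_price = t['cost'] + t['price']:
   channel  price  cost  cost_plus_price
5  partner     31    83              114
7      web     28    68               96
Reading off the sum of column 'cost_plus_price', we get 210.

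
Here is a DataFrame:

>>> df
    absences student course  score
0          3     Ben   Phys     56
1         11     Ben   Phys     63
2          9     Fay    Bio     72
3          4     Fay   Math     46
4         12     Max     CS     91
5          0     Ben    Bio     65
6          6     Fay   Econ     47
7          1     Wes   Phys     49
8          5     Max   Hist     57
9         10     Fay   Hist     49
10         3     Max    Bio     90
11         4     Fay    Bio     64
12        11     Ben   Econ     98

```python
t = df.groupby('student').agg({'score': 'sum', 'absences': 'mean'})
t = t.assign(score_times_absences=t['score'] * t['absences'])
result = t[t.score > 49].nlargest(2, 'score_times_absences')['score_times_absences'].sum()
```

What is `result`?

group by student: sum(score), mean(absences):
         score  absences
student                 
Ben        282  6.250000
Fay        278  6.600000
Max        238  6.666667
Wes         49  1.000000
add column score_times_absences = t['score'] * t['absences']:
         score  absences  score_times_absences
student                                       
Ben        282  6.250000           1762.500000
Fay        278  6.600000           1834.800000
Max        238  6.666667           1586.666667
Wes         49  1.000000             49.000000
filter rows where score > 49:
         score  absences  score_times_absences
student                                       
Ben        282  6.250000           1762.500000
Fay        278  6.600000           1834.800000
Max        238  6.666667           1586.666667
take 2 rows with largest score_times_absences:
         score  absences  score_times_absences
student                                       
Fay        278      6.60                1834.8
Ben        282      6.25                1762.5
Taking the sum of column 'score_times_absences' gives 3597.3.

3597.3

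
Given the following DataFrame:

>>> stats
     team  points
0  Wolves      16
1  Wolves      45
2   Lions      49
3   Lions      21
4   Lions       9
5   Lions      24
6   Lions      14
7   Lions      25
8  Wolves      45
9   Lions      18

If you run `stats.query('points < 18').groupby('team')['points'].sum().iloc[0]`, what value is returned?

filter rows where points < 18:
     team  points
0  Wolves      16
4   Lions       9
6   Lions      14
group by team, sum of points:
team
Lions     23
Wolves    16
Name: points, dtype: int64

23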